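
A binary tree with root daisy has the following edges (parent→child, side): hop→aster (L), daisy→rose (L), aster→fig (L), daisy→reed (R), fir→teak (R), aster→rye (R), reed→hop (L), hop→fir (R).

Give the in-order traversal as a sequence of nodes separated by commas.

rose, daisy, fig, aster, rye, hop, fir, teak, reed

In-order visits the left subtree, then the node, then the right subtree.
At daisy: go left to rose.
  rose is a leaf — visit rose.
Visit daisy.
At daisy: go right to reed.
  At reed: go left to hop.
    At hop: go left to aster.
      At aster: go left to fig.
        fig is a leaf — visit fig.
      Visit aster.
      At aster: go right to rye.
        rye is a leaf — visit rye.
    Visit hop.
    At hop: go right to fir.
      At fir: no left child.
      Visit fir.
      At fir: go right to teak.
        teak is a leaf — visit teak.
  Visit reed.
  At reed: no right child.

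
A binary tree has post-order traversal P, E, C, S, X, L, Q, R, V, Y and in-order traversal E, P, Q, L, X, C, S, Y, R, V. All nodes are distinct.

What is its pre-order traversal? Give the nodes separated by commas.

Y, Q, E, P, L, X, S, C, V, R

The last element of post-order is the root; it splits in-order into left and right subtrees.
Root Y: left subtree has 7 nodes {E, P, Q, L, X, C, S}, right has 2 {R, V}.
  Root Q: left subtree has 2 nodes {E, P}, right has 4 {L, X, C, S}.
    Root E: left subtree has 0 nodes { }, right has 1 {P}.
    Root L: left subtree has 0 nodes { }, right has 3 {X, C, S}.
      Root X: left subtree has 0 nodes { }, right has 2 {C, S}.
        Root S: left subtree has 1 node {C}, right has 0 { }.
  Root V: left subtree has 1 node {R}, right has 0 { }.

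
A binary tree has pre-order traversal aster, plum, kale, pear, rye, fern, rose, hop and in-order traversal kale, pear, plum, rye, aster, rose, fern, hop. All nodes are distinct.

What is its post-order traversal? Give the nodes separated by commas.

The first element of pre-order is the root; it splits in-order into left and right subtrees.
Root aster: left subtree has 4 nodes {kale, pear, plum, rye}, right has 3 {rose, fern, hop}.
  Root plum: left subtree has 2 nodes {kale, pear}, right has 1 {rye}.
    Root kale: left subtree has 0 nodes { }, right has 1 {pear}.
  Root fern: left subtree has 1 node {rose}, right has 1 {hop}.

pear, kale, rye, plum, rose, hop, fern, aster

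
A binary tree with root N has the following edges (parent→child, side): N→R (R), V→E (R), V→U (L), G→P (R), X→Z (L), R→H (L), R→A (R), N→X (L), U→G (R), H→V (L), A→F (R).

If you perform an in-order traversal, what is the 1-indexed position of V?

In-order visits the left subtree, then the node, then the right subtree.
At N: go left to X.
  At X: go left to Z.
    Z is a leaf — visit Z.
  Visit X.
  At X: no right child.
Visit N.
At N: go right to R.
  At R: go left to H.
    At H: go left to V.
      At V: go left to U.
        At U: no left child.
        Visit U.
        At U: go right to G.
          At G: no left child.
          Visit G.
          At G: go right to P.
            P is a leaf — visit P.
      Visit V.
      At V: go right to E.
        E is a leaf — visit E.
    Visit H.
    At H: no right child.
  Visit R.
  At R: go right to A.
    At A: no left child.
    Visit A.
    At A: go right to F.
      F is a leaf — visit F.
Full in-order sequence: Z, X, N, U, G, P, V, E, H, R, A, F.

7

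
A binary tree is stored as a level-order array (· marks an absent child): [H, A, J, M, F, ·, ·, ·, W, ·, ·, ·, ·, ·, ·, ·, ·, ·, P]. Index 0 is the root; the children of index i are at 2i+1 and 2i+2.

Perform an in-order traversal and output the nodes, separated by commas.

M, W, P, A, F, H, J

In-order visits the left subtree, then the node, then the right subtree.
At H: go left to A.
  At A: go left to M.
    At M: no left child.
    Visit M.
    At M: go right to W.
      At W: no left child.
      Visit W.
      At W: go right to P.
        P is a leaf — visit P.
  Visit A.
  At A: go right to F.
    F is a leaf — visit F.
Visit H.
At H: go right to J.
  J is a leaf — visit J.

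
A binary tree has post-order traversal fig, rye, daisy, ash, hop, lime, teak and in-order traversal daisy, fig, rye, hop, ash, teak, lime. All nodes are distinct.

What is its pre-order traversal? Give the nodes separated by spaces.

teak hop daisy rye fig ash lime

The last element of post-order is the root; it splits in-order into left and right subtrees.
Root teak: left subtree has 5 nodes {daisy, fig, rye, hop, ash}, right has 1 {lime}.
  Root hop: left subtree has 3 nodes {daisy, fig, rye}, right has 1 {ash}.
    Root daisy: left subtree has 0 nodes { }, right has 2 {fig, rye}.
      Root rye: left subtree has 1 node {fig}, right has 0 { }.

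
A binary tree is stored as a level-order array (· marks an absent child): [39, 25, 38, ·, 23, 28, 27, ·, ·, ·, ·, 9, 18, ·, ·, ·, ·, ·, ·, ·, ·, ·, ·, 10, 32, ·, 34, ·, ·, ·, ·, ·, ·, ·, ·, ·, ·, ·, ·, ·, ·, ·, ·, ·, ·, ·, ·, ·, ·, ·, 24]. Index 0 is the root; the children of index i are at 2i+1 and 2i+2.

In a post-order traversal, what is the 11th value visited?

Post-order visits the left subtree, then the right subtree, then the node.
At 39: go left to 25.
  At 25: no left child.
  At 25: go right to 23.
    23 is a leaf — visit 23.
  Visit 25.
At 39: go right to 38.
  At 38: go left to 28.
    At 28: go left to 9.
      At 9: go left to 10.
        10 is a leaf — visit 10.
      At 9: go right to 32.
        At 32: no left child.
        At 32: go right to 24.
          24 is a leaf — visit 24.
        Visit 32.
      Visit 9.
    At 28: go right to 18.
      At 18: no left child.
      At 18: go right to 34.
        34 is a leaf — visit 34.
      Visit 18.
    Visit 28.
  At 38: go right to 27.
    27 is a leaf — visit 27.
  Visit 38.
Visit 39.
Full post-order sequence: 23, 25, 10, 24, 32, 9, 34, 18, 28, 27, 38, 39.

38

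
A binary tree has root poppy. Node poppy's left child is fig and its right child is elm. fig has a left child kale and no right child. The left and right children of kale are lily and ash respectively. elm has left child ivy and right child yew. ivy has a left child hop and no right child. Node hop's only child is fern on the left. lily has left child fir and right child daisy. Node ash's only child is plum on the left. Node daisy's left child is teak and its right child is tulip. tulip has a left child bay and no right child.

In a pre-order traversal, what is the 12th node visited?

Pre-order visits the node, then its left subtree, then its right subtree.
Visit poppy.
At poppy: go left to fig.
  Visit fig.
  At fig: go left to kale.
    Visit kale.
    At kale: go left to lily.
      Visit lily.
      At lily: go left to fir.
        fir is a leaf — visit fir.
      At lily: go right to daisy.
        Visit daisy.
        At daisy: go left to teak.
          teak is a leaf — visit teak.
        At daisy: go right to tulip.
          Visit tulip.
          At tulip: go left to bay.
            bay is a leaf — visit bay.
          At tulip: no right child.
    At kale: go right to ash.
      Visit ash.
      At ash: go left to plum.
        plum is a leaf — visit plum.
      At ash: no right child.
  At fig: no right child.
At poppy: go right to elm.
  Visit elm.
  At elm: go left to ivy.
    Visit ivy.
    At ivy: go left to hop.
      Visit hop.
      At hop: go left to fern.
        fern is a leaf — visit fern.
      At hop: no right child.
    At ivy: no right child.
  At elm: go right to yew.
    yew is a leaf — visit yew.
Full pre-order sequence: poppy, fig, kale, lily, fir, daisy, teak, tulip, bay, ash, plum, elm, ivy, hop, fern, yew.

elm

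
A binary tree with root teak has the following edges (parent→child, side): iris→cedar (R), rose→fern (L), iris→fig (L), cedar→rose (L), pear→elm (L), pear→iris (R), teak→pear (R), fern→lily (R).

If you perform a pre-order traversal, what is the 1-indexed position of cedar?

Pre-order visits the node, then its left subtree, then its right subtree.
Visit teak.
At teak: no left child.
At teak: go right to pear.
  Visit pear.
  At pear: go left to elm.
    elm is a leaf — visit elm.
  At pear: go right to iris.
    Visit iris.
    At iris: go left to fig.
      fig is a leaf — visit fig.
    At iris: go right to cedar.
      Visit cedar.
      At cedar: go left to rose.
        Visit rose.
        At rose: go left to fern.
          Visit fern.
          At fern: no left child.
          At fern: go right to lily.
            lily is a leaf — visit lily.
        At rose: no right child.
      At cedar: no right child.
Full pre-order sequence: teak, pear, elm, iris, fig, cedar, rose, fern, lily.

6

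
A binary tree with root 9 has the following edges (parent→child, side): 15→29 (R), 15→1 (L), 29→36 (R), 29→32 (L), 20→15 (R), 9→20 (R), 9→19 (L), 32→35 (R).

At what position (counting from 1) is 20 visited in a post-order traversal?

8

Post-order visits the left subtree, then the right subtree, then the node.
At 9: go left to 19.
  19 is a leaf — visit 19.
At 9: go right to 20.
  At 20: no left child.
  At 20: go right to 15.
    At 15: go left to 1.
      1 is a leaf — visit 1.
    At 15: go right to 29.
      At 29: go left to 32.
        At 32: no left child.
        At 32: go right to 35.
          35 is a leaf — visit 35.
        Visit 32.
      At 29: go right to 36.
        36 is a leaf — visit 36.
      Visit 29.
    Visit 15.
  Visit 20.
Visit 9.
Full post-order sequence: 19, 1, 35, 32, 36, 29, 15, 20, 9.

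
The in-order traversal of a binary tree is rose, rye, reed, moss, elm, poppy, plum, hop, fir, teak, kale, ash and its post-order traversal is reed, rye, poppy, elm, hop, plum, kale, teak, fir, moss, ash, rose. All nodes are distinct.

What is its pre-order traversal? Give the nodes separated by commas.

The last element of post-order is the root; it splits in-order into left and right subtrees.
Root rose: left subtree has 0 nodes { }, right has 11 {rye, reed, moss, elm, poppy, plum, hop, fir, teak, kale, ash}.
  Root ash: left subtree has 10 nodes {rye, reed, moss, elm, poppy, plum, hop, fir, teak, kale}, right has 0 { }.
    Root moss: left subtree has 2 nodes {rye, reed}, right has 7 {elm, poppy, plum, hop, fir, teak, kale}.
      Root rye: left subtree has 0 nodes { }, right has 1 {reed}.
      Root fir: left subtree has 4 nodes {elm, poppy, plum, hop}, right has 2 {teak, kale}.
        Root plum: left subtree has 2 nodes {elm, poppy}, right has 1 {hop}.
          Root elm: left subtree has 0 nodes { }, right has 1 {poppy}.
        Root teak: left subtree has 0 nodes { }, right has 1 {kale}.

rose, ash, moss, rye, reed, fir, plum, elm, poppy, hop, teak, kale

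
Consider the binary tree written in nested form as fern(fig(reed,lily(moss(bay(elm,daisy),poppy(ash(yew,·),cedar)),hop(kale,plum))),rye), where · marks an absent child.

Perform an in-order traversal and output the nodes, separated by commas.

In-order visits the left subtree, then the node, then the right subtree.
At fern: go left to fig.
  At fig: go left to reed.
    reed is a leaf — visit reed.
  Visit fig.
  At fig: go right to lily.
    At lily: go left to moss.
      At moss: go left to bay.
        At bay: go left to elm.
          elm is a leaf — visit elm.
        Visit bay.
        At bay: go right to daisy.
          daisy is a leaf — visit daisy.
      Visit moss.
      At moss: go right to poppy.
        At poppy: go left to ash.
          At ash: go left to yew.
            yew is a leaf — visit yew.
          Visit ash.
          At ash: no right child.
        Visit poppy.
        At poppy: go right to cedar.
          cedar is a leaf — visit cedar.
    Visit lily.
    At lily: go right to hop.
      At hop: go left to kale.
        kale is a leaf — visit kale.
      Visit hop.
      At hop: go right to plum.
        plum is a leaf — visit plum.
Visit fern.
At fern: go right to rye.
  rye is a leaf — visit rye.

reed, fig, elm, bay, daisy, moss, yew, ash, poppy, cedar, lily, kale, hop, plum, fern, rye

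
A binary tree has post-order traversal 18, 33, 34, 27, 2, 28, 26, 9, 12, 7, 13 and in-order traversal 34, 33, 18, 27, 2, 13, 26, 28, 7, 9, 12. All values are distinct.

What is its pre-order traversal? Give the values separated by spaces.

The last element of post-order is the root; it splits in-order into left and right subtrees.
Root 13: left subtree has 5 nodes {34, 33, 18, 27, 2}, right has 5 {26, 28, 7, 9, 12}.
  Root 2: left subtree has 4 nodes {34, 33, 18, 27}, right has 0 { }.
    Root 27: left subtree has 3 nodes {34, 33, 18}, right has 0 { }.
      Root 34: left subtree has 0 nodes { }, right has 2 {33, 18}.
        Root 33: left subtree has 0 nodes { }, right has 1 {18}.
  Root 7: left subtree has 2 nodes {26, 28}, right has 2 {9, 12}.
    Root 26: left subtree has 0 nodes { }, right has 1 {28}.
    Root 12: left subtree has 1 node {9}, right has 0 { }.

13 2 27 34 33 18 7 26 28 12 9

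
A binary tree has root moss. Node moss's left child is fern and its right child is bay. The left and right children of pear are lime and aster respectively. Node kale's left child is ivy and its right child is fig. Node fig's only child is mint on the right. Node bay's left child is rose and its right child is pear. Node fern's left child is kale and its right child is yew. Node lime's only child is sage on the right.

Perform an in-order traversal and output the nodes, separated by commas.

In-order visits the left subtree, then the node, then the right subtree.
At moss: go left to fern.
  At fern: go left to kale.
    At kale: go left to ivy.
      ivy is a leaf — visit ivy.
    Visit kale.
    At kale: go right to fig.
      At fig: no left child.
      Visit fig.
      At fig: go right to mint.
        mint is a leaf — visit mint.
  Visit fern.
  At fern: go right to yew.
    yew is a leaf — visit yew.
Visit moss.
At moss: go right to bay.
  At bay: go left to rose.
    rose is a leaf — visit rose.
  Visit bay.
  At bay: go right to pear.
    At pear: go left to lime.
      At lime: no left child.
      Visit lime.
      At lime: go right to sage.
        sage is a leaf — visit sage.
    Visit pear.
    At pear: go right to aster.
      aster is a leaf — visit aster.

ivy, kale, fig, mint, fern, yew, moss, rose, bay, lime, sage, pear, aster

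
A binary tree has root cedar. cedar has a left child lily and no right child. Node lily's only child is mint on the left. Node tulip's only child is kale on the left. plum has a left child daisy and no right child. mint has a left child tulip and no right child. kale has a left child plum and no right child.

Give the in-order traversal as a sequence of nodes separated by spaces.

In-order visits the left subtree, then the node, then the right subtree.
At cedar: go left to lily.
  At lily: go left to mint.
    At mint: go left to tulip.
      At tulip: go left to kale.
        At kale: go left to plum.
          At plum: go left to daisy.
            daisy is a leaf — visit daisy.
          Visit plum.
          At plum: no right child.
        Visit kale.
        At kale: no right child.
      Visit tulip.
      At tulip: no right child.
    Visit mint.
    At mint: no right child.
  Visit lily.
  At lily: no right child.
Visit cedar.
At cedar: no right child.

daisy plum kale tulip mint lily cedar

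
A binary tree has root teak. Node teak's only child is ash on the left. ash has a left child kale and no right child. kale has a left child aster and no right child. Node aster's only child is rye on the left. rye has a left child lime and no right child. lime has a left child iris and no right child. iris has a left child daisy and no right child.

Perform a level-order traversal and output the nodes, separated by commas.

teak, ash, kale, aster, rye, lime, iris, daisy

Level-order visits nodes level by level from the root, left to right within each level.
Level 0: teak
Level 1: ash
Level 2: kale
Level 3: aster
Level 4: rye
Level 5: lime
Level 6: iris
Level 7: daisy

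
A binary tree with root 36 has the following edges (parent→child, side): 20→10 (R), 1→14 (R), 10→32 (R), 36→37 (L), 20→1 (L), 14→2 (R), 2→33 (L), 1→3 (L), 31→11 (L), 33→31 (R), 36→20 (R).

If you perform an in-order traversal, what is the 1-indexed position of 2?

In-order visits the left subtree, then the node, then the right subtree.
At 36: go left to 37.
  37 is a leaf — visit 37.
Visit 36.
At 36: go right to 20.
  At 20: go left to 1.
    At 1: go left to 3.
      3 is a leaf — visit 3.
    Visit 1.
    At 1: go right to 14.
      At 14: no left child.
      Visit 14.
      At 14: go right to 2.
        At 2: go left to 33.
          At 33: no left child.
          Visit 33.
          At 33: go right to 31.
            At 31: go left to 11.
              11 is a leaf — visit 11.
            Visit 31.
            At 31: no right child.
        Visit 2.
        At 2: no right child.
  Visit 20.
  At 20: go right to 10.
    At 10: no left child.
    Visit 10.
    At 10: go right to 32.
      32 is a leaf — visit 32.
Full in-order sequence: 37, 36, 3, 1, 14, 33, 11, 31, 2, 20, 10, 32.

9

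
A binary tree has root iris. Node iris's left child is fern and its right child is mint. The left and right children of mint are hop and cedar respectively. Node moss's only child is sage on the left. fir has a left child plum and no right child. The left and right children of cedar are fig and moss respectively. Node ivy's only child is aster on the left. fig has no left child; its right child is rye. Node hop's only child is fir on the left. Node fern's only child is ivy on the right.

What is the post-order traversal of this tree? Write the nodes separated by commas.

aster, ivy, fern, plum, fir, hop, rye, fig, sage, moss, cedar, mint, iris

Post-order visits the left subtree, then the right subtree, then the node.
At iris: go left to fern.
  At fern: no left child.
  At fern: go right to ivy.
    At ivy: go left to aster.
      aster is a leaf — visit aster.
    At ivy: no right child.
    Visit ivy.
  Visit fern.
At iris: go right to mint.
  At mint: go left to hop.
    At hop: go left to fir.
      At fir: go left to plum.
        plum is a leaf — visit plum.
      At fir: no right child.
      Visit fir.
    At hop: no right child.
    Visit hop.
  At mint: go right to cedar.
    At cedar: go left to fig.
      At fig: no left child.
      At fig: go right to rye.
        rye is a leaf — visit rye.
      Visit fig.
    At cedar: go right to moss.
      At moss: go left to sage.
        sage is a leaf — visit sage.
      At moss: no right child.
      Visit moss.
    Visit cedar.
  Visit mint.
Visit iris.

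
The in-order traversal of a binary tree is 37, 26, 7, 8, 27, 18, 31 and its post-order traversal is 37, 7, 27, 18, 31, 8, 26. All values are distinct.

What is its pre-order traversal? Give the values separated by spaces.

26 37 8 7 31 18 27

The last element of post-order is the root; it splits in-order into left and right subtrees.
Root 26: left subtree has 1 node {37}, right has 5 {7, 8, 27, 18, 31}.
  Root 8: left subtree has 1 node {7}, right has 3 {27, 18, 31}.
    Root 31: left subtree has 2 nodes {27, 18}, right has 0 { }.
      Root 18: left subtree has 1 node {27}, right has 0 { }.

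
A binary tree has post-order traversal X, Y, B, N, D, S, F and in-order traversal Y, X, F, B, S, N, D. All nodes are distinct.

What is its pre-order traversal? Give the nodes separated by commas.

The last element of post-order is the root; it splits in-order into left and right subtrees.
Root F: left subtree has 2 nodes {Y, X}, right has 4 {B, S, N, D}.
  Root Y: left subtree has 0 nodes { }, right has 1 {X}.
  Root S: left subtree has 1 node {B}, right has 2 {N, D}.
    Root D: left subtree has 1 node {N}, right has 0 { }.

F, Y, X, S, B, D, N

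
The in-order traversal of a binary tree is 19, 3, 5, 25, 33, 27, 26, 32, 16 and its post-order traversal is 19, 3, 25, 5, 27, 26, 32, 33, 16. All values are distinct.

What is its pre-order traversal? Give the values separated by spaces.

16 33 5 3 19 25 32 26 27

The last element of post-order is the root; it splits in-order into left and right subtrees.
Root 16: left subtree has 8 nodes {19, 3, 5, 25, 33, 27, 26, 32}, right has 0 { }.
  Root 33: left subtree has 4 nodes {19, 3, 5, 25}, right has 3 {27, 26, 32}.
    Root 5: left subtree has 2 nodes {19, 3}, right has 1 {25}.
      Root 3: left subtree has 1 node {19}, right has 0 { }.
    Root 32: left subtree has 2 nodes {27, 26}, right has 0 { }.
      Root 26: left subtree has 1 node {27}, right has 0 { }.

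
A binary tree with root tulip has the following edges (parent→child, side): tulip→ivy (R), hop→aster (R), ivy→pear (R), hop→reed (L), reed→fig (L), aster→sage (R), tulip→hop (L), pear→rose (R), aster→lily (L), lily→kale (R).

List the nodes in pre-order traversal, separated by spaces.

Pre-order visits the node, then its left subtree, then its right subtree.
Visit tulip.
At tulip: go left to hop.
  Visit hop.
  At hop: go left to reed.
    Visit reed.
    At reed: go left to fig.
      fig is a leaf — visit fig.
    At reed: no right child.
  At hop: go right to aster.
    Visit aster.
    At aster: go left to lily.
      Visit lily.
      At lily: no left child.
      At lily: go right to kale.
        kale is a leaf — visit kale.
    At aster: go right to sage.
      sage is a leaf — visit sage.
At tulip: go right to ivy.
  Visit ivy.
  At ivy: no left child.
  At ivy: go right to pear.
    Visit pear.
    At pear: no left child.
    At pear: go right to rose.
      rose is a leaf — visit rose.

tulip hop reed fig aster lily kale sage ivy pear rose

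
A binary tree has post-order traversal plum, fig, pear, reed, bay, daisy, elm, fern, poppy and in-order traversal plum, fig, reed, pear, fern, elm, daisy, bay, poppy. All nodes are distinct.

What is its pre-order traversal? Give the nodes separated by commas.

poppy, fern, reed, fig, plum, pear, elm, daisy, bay

The last element of post-order is the root; it splits in-order into left and right subtrees.
Root poppy: left subtree has 8 nodes {plum, fig, reed, pear, fern, elm, daisy, bay}, right has 0 { }.
  Root fern: left subtree has 4 nodes {plum, fig, reed, pear}, right has 3 {elm, daisy, bay}.
    Root reed: left subtree has 2 nodes {plum, fig}, right has 1 {pear}.
      Root fig: left subtree has 1 node {plum}, right has 0 { }.
    Root elm: left subtree has 0 nodes { }, right has 2 {daisy, bay}.
      Root daisy: left subtree has 0 nodes { }, right has 1 {bay}.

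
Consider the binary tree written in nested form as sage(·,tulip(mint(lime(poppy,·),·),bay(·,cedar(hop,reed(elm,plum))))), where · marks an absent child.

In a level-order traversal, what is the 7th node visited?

Level-order visits nodes level by level from the root, left to right within each level.
Level 0: sage
Level 1: tulip
Level 2: mint, bay
Level 3: lime, cedar
Level 4: poppy, hop, reed
Level 5: elm, plum
Full level-order sequence: sage, tulip, mint, bay, lime, cedar, poppy, hop, reed, elm, plum.

poppy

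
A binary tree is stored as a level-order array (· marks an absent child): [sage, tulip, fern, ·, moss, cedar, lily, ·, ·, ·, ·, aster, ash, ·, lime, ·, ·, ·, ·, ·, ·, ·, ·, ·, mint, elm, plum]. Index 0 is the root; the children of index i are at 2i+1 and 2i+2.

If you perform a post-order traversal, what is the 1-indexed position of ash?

Post-order visits the left subtree, then the right subtree, then the node.
At sage: go left to tulip.
  At tulip: no left child.
  At tulip: go right to moss.
    moss is a leaf — visit moss.
  Visit tulip.
At sage: go right to fern.
  At fern: go left to cedar.
    At cedar: go left to aster.
      At aster: no left child.
      At aster: go right to mint.
        mint is a leaf — visit mint.
      Visit aster.
    At cedar: go right to ash.
      At ash: go left to elm.
        elm is a leaf — visit elm.
      At ash: go right to plum.
        plum is a leaf — visit plum.
      Visit ash.
    Visit cedar.
  At fern: go right to lily.
    At lily: no left child.
    At lily: go right to lime.
      lime is a leaf — visit lime.
    Visit lily.
  Visit fern.
Visit sage.
Full post-order sequence: moss, tulip, mint, aster, elm, plum, ash, cedar, lime, lily, fern, sage.

7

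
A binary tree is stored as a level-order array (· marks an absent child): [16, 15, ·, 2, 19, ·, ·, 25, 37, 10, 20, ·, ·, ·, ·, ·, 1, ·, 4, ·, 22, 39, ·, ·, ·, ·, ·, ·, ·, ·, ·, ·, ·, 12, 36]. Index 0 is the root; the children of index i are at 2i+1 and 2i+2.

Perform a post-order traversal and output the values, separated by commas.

Post-order visits the left subtree, then the right subtree, then the node.
At 16: go left to 15.
  At 15: go left to 2.
    At 2: go left to 25.
      At 25: no left child.
      At 25: go right to 1.
        At 1: go left to 12.
          12 is a leaf — visit 12.
        At 1: go right to 36.
          36 is a leaf — visit 36.
        Visit 1.
      Visit 25.
    At 2: go right to 37.
      At 37: no left child.
      At 37: go right to 4.
        4 is a leaf — visit 4.
      Visit 37.
    Visit 2.
  At 15: go right to 19.
    At 19: go left to 10.
      At 10: no left child.
      At 10: go right to 22.
        22 is a leaf — visit 22.
      Visit 10.
    At 19: go right to 20.
      At 20: go left to 39.
        39 is a leaf — visit 39.
      At 20: no right child.
      Visit 20.
    Visit 19.
  Visit 15.
At 16: no right child.
Visit 16.

12, 36, 1, 25, 4, 37, 2, 22, 10, 39, 20, 19, 15, 16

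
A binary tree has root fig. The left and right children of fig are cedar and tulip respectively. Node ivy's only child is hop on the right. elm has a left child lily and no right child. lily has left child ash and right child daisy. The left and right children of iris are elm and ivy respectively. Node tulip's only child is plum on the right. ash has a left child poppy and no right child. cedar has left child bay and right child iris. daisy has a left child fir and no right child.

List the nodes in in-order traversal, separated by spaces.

bay cedar poppy ash lily fir daisy elm iris ivy hop fig tulip plum

In-order visits the left subtree, then the node, then the right subtree.
At fig: go left to cedar.
  At cedar: go left to bay.
    bay is a leaf — visit bay.
  Visit cedar.
  At cedar: go right to iris.
    At iris: go left to elm.
      At elm: go left to lily.
        At lily: go left to ash.
          At ash: go left to poppy.
            poppy is a leaf — visit poppy.
          Visit ash.
          At ash: no right child.
        Visit lily.
        At lily: go right to daisy.
          At daisy: go left to fir.
            fir is a leaf — visit fir.
          Visit daisy.
          At daisy: no right child.
      Visit elm.
      At elm: no right child.
    Visit iris.
    At iris: go right to ivy.
      At ivy: no left child.
      Visit ivy.
      At ivy: go right to hop.
        hop is a leaf — visit hop.
Visit fig.
At fig: go right to tulip.
  At tulip: no left child.
  Visit tulip.
  At tulip: go right to plum.
    plum is a leaf — visit plum.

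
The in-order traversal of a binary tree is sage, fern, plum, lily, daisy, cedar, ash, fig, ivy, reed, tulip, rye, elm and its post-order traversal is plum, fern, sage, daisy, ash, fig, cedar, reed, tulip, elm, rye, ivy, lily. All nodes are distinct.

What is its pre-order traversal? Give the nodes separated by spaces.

The last element of post-order is the root; it splits in-order into left and right subtrees.
Root lily: left subtree has 3 nodes {sage, fern, plum}, right has 9 {daisy, cedar, ash, fig, ivy, reed, tulip, rye, elm}.
  Root sage: left subtree has 0 nodes { }, right has 2 {fern, plum}.
    Root fern: left subtree has 0 nodes { }, right has 1 {plum}.
  Root ivy: left subtree has 4 nodes {daisy, cedar, ash, fig}, right has 4 {reed, tulip, rye, elm}.
    Root cedar: left subtree has 1 node {daisy}, right has 2 {ash, fig}.
      Root fig: left subtree has 1 node {ash}, right has 0 { }.
    Root rye: left subtree has 2 nodes {reed, tulip}, right has 1 {elm}.
      Root tulip: left subtree has 1 node {reed}, right has 0 { }.

lily sage fern plum ivy cedar daisy fig ash rye tulip reed elm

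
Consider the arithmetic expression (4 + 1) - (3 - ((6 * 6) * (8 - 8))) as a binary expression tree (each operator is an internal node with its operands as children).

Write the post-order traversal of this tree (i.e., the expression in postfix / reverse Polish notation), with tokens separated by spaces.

4 1 + 3 6 6 * 8 8 - * - -

Post-order on an expression tree gives postfix notation: for each operator, emit left operand, right operand, then the operator.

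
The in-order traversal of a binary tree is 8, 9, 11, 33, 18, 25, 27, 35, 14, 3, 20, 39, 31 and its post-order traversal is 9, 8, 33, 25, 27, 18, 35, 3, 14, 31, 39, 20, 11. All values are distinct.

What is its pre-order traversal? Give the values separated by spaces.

The last element of post-order is the root; it splits in-order into left and right subtrees.
Root 11: left subtree has 2 nodes {8, 9}, right has 10 {33, 18, 25, 27, 35, 14, 3, 20, 39, 31}.
  Root 8: left subtree has 0 nodes { }, right has 1 {9}.
  Root 20: left subtree has 7 nodes {33, 18, 25, 27, 35, 14, 3}, right has 2 {39, 31}.
    Root 14: left subtree has 5 nodes {33, 18, 25, 27, 35}, right has 1 {3}.
      Root 35: left subtree has 4 nodes {33, 18, 25, 27}, right has 0 { }.
        Root 18: left subtree has 1 node {33}, right has 2 {25, 27}.
          Root 27: left subtree has 1 node {25}, right has 0 { }.
    Root 39: left subtree has 0 nodes { }, right has 1 {31}.

11 8 9 20 14 35 18 33 27 25 3 39 31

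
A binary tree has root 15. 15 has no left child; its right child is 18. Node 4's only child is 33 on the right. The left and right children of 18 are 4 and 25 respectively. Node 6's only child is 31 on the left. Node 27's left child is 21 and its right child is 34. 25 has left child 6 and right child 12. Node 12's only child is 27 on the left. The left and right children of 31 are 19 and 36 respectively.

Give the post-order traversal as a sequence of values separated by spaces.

33 4 19 36 31 6 21 34 27 12 25 18 15

Post-order visits the left subtree, then the right subtree, then the node.
At 15: no left child.
At 15: go right to 18.
  At 18: go left to 4.
    At 4: no left child.
    At 4: go right to 33.
      33 is a leaf — visit 33.
    Visit 4.
  At 18: go right to 25.
    At 25: go left to 6.
      At 6: go left to 31.
        At 31: go left to 19.
          19 is a leaf — visit 19.
        At 31: go right to 36.
          36 is a leaf — visit 36.
        Visit 31.
      At 6: no right child.
      Visit 6.
    At 25: go right to 12.
      At 12: go left to 27.
        At 27: go left to 21.
          21 is a leaf — visit 21.
        At 27: go right to 34.
          34 is a leaf — visit 34.
        Visit 27.
      At 12: no right child.
      Visit 12.
    Visit 25.
  Visit 18.
Visit 15.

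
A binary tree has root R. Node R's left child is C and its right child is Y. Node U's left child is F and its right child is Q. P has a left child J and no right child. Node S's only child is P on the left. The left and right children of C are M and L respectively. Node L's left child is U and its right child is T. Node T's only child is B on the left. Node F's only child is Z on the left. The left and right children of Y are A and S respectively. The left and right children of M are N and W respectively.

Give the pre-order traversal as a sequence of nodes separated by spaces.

Pre-order visits the node, then its left subtree, then its right subtree.
Visit R.
At R: go left to C.
  Visit C.
  At C: go left to M.
    Visit M.
    At M: go left to N.
      N is a leaf — visit N.
    At M: go right to W.
      W is a leaf — visit W.
  At C: go right to L.
    Visit L.
    At L: go left to U.
      Visit U.
      At U: go left to F.
        Visit F.
        At F: go left to Z.
          Z is a leaf — visit Z.
        At F: no right child.
      At U: go right to Q.
        Q is a leaf — visit Q.
    At L: go right to T.
      Visit T.
      At T: go left to B.
        B is a leaf — visit B.
      At T: no right child.
At R: go right to Y.
  Visit Y.
  At Y: go left to A.
    A is a leaf — visit A.
  At Y: go right to S.
    Visit S.
    At S: go left to P.
      Visit P.
      At P: go left to J.
        J is a leaf — visit J.
      At P: no right child.
    At S: no right child.

R C M N W L U F Z Q T B Y A S P J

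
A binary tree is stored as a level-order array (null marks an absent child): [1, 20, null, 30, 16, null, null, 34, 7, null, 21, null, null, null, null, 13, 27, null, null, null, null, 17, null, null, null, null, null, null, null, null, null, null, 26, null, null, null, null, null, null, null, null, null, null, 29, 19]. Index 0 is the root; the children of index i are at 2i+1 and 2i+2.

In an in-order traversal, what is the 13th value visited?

In-order visits the left subtree, then the node, then the right subtree.
At 1: go left to 20.
  At 20: go left to 30.
    At 30: go left to 34.
      At 34: go left to 13.
        At 13: no left child.
        Visit 13.
        At 13: go right to 26.
          26 is a leaf — visit 26.
      Visit 34.
      At 34: go right to 27.
        27 is a leaf — visit 27.
    Visit 30.
    At 30: go right to 7.
      7 is a leaf — visit 7.
  Visit 20.
  At 20: go right to 16.
    At 16: no left child.
    Visit 16.
    At 16: go right to 21.
      At 21: go left to 17.
        At 17: go left to 29.
          29 is a leaf — visit 29.
        Visit 17.
        At 17: go right to 19.
          19 is a leaf — visit 19.
      Visit 21.
      At 21: no right child.
Visit 1.
At 1: no right child.
Full in-order sequence: 13, 26, 34, 27, 30, 7, 20, 16, 29, 17, 19, 21, 1.

1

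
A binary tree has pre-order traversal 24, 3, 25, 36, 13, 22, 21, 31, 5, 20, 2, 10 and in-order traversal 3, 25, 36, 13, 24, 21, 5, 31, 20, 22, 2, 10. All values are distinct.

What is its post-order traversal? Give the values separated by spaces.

13 36 25 3 5 20 31 21 10 2 22 24

The first element of pre-order is the root; it splits in-order into left and right subtrees.
Root 24: left subtree has 4 nodes {3, 25, 36, 13}, right has 7 {21, 5, 31, 20, 22, 2, 10}.
  Root 3: left subtree has 0 nodes { }, right has 3 {25, 36, 13}.
    Root 25: left subtree has 0 nodes { }, right has 2 {36, 13}.
      Root 36: left subtree has 0 nodes { }, right has 1 {13}.
  Root 22: left subtree has 4 nodes {21, 5, 31, 20}, right has 2 {2, 10}.
    Root 21: left subtree has 0 nodes { }, right has 3 {5, 31, 20}.
      Root 31: left subtree has 1 node {5}, right has 1 {20}.
    Root 2: left subtree has 0 nodes { }, right has 1 {10}.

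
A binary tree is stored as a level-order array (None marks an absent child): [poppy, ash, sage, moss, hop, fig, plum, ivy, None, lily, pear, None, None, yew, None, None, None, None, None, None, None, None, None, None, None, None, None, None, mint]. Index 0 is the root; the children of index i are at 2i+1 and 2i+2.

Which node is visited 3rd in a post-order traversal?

Post-order visits the left subtree, then the right subtree, then the node.
At poppy: go left to ash.
  At ash: go left to moss.
    At moss: go left to ivy.
      ivy is a leaf — visit ivy.
    At moss: no right child.
    Visit moss.
  At ash: go right to hop.
    At hop: go left to lily.
      lily is a leaf — visit lily.
    At hop: go right to pear.
      pear is a leaf — visit pear.
    Visit hop.
  Visit ash.
At poppy: go right to sage.
  At sage: go left to fig.
    fig is a leaf — visit fig.
  At sage: go right to plum.
    At plum: go left to yew.
      At yew: no left child.
      At yew: go right to mint.
        mint is a leaf — visit mint.
      Visit yew.
    At plum: no right child.
    Visit plum.
  Visit sage.
Visit poppy.
Full post-order sequence: ivy, moss, lily, pear, hop, ash, fig, mint, yew, plum, sage, poppy.

lily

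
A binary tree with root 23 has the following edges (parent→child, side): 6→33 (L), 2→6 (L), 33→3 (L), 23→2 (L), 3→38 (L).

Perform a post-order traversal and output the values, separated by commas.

38, 3, 33, 6, 2, 23

Post-order visits the left subtree, then the right subtree, then the node.
At 23: go left to 2.
  At 2: go left to 6.
    At 6: go left to 33.
      At 33: go left to 3.
        At 3: go left to 38.
          38 is a leaf — visit 38.
        At 3: no right child.
        Visit 3.
      At 33: no right child.
      Visit 33.
    At 6: no right child.
    Visit 6.
  At 2: no right child.
  Visit 2.
At 23: no right child.
Visit 23.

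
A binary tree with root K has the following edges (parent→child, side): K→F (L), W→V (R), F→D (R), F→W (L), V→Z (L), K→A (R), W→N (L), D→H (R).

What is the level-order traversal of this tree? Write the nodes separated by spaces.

K F A W D N V H Z

Level-order visits nodes level by level from the root, left to right within each level.
Level 0: K
Level 1: F, A
Level 2: W, D
Level 3: N, V, H
Level 4: Z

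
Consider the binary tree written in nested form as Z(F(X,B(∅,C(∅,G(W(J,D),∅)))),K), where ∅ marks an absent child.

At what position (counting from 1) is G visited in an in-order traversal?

8

In-order visits the left subtree, then the node, then the right subtree.
At Z: go left to F.
  At F: go left to X.
    X is a leaf — visit X.
  Visit F.
  At F: go right to B.
    At B: no left child.
    Visit B.
    At B: go right to C.
      At C: no left child.
      Visit C.
      At C: go right to G.
        At G: go left to W.
          At W: go left to J.
            J is a leaf — visit J.
          Visit W.
          At W: go right to D.
            D is a leaf — visit D.
        Visit G.
        At G: no right child.
Visit Z.
At Z: go right to K.
  K is a leaf — visit K.
Full in-order sequence: X, F, B, C, J, W, D, G, Z, K.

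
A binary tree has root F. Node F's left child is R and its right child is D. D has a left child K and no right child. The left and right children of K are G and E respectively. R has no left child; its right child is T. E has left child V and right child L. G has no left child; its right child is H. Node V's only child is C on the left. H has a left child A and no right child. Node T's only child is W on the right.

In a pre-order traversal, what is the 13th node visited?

Pre-order visits the node, then its left subtree, then its right subtree.
Visit F.
At F: go left to R.
  Visit R.
  At R: no left child.
  At R: go right to T.
    Visit T.
    At T: no left child.
    At T: go right to W.
      W is a leaf — visit W.
At F: go right to D.
  Visit D.
  At D: go left to K.
    Visit K.
    At K: go left to G.
      Visit G.
      At G: no left child.
      At G: go right to H.
        Visit H.
        At H: go left to A.
          A is a leaf — visit A.
        At H: no right child.
    At K: go right to E.
      Visit E.
      At E: go left to V.
        Visit V.
        At V: go left to C.
          C is a leaf — visit C.
        At V: no right child.
      At E: go right to L.
        L is a leaf — visit L.
  At D: no right child.
Full pre-order sequence: F, R, T, W, D, K, G, H, A, E, V, C, L.

L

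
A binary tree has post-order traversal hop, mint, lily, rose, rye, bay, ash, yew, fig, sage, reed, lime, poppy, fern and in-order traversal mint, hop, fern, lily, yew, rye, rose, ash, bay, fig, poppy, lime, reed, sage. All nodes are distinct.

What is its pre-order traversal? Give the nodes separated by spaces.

fern mint hop poppy fig yew lily ash rye rose bay lime reed sage

The last element of post-order is the root; it splits in-order into left and right subtrees.
Root fern: left subtree has 2 nodes {mint, hop}, right has 11 {lily, yew, rye, rose, ash, bay, fig, poppy, lime, reed, sage}.
  Root mint: left subtree has 0 nodes { }, right has 1 {hop}.
  Root poppy: left subtree has 7 nodes {lily, yew, rye, rose, ash, bay, fig}, right has 3 {lime, reed, sage}.
    Root fig: left subtree has 6 nodes {lily, yew, rye, rose, ash, bay}, right has 0 { }.
      Root yew: left subtree has 1 node {lily}, right has 4 {rye, rose, ash, bay}.
        Root ash: left subtree has 2 nodes {rye, rose}, right has 1 {bay}.
          Root rye: left subtree has 0 nodes { }, right has 1 {rose}.
    Root lime: left subtree has 0 nodes { }, right has 2 {reed, sage}.
      Root reed: left subtree has 0 nodes { }, right has 1 {sage}.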